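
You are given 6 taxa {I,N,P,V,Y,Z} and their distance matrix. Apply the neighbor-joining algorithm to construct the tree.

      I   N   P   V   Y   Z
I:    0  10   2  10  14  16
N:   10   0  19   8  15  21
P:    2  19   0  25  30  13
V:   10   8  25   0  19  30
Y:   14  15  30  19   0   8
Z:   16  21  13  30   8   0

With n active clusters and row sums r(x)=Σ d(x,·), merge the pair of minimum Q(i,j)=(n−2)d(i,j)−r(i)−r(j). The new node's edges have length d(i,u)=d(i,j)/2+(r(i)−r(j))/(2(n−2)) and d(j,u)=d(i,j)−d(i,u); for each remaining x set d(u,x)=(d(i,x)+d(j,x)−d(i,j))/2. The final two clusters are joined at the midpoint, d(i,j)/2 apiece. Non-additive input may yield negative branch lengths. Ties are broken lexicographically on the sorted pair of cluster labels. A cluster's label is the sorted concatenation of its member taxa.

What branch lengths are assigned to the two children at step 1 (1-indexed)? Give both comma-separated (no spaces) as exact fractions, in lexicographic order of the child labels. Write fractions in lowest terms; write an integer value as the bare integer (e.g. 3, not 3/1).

1. join Y+Z (d=8, Q=-142) ⇒ YZ; edges |Y|=15/4, |Z|=17/4
  updated: d(I,YZ)=11, d(N,YZ)=14, d(P,YZ)=35/2, d(V,YZ)=41/2
2. join I+P (d=2, Q=-181/2) ⇒ IP; edges |I|=-49/12, |P|=73/12
  updated: d(IP,N)=27/2, d(IP,V)=33/2, d(IP,YZ)=53/4
3. join IP+YZ (d=53/4, Q=-129/2) ⇒ IPYZ; edges |IP|=11/2, |YZ|=31/4
  updated: d(IPYZ,N)=57/8, d(IPYZ,V)=95/8
4. join IPYZ+N (d=57/8, Q=-27) ⇒ INPYZ; edges |IPYZ|=11/2, |N|=13/8
  updated: d(INPYZ,V)=51/8
5. join INPYZ+V (d=51/8) ⇒ INPVYZ; edges |INPYZ|=51/16, |V|=51/16
final tree: ((((I:-49/12,P:73/12):11/2,(Y:15/4,Z:17/4):31/4):11/2,N:13/8):51/16,V:51/16)
total length: 147/4

15/4,17/4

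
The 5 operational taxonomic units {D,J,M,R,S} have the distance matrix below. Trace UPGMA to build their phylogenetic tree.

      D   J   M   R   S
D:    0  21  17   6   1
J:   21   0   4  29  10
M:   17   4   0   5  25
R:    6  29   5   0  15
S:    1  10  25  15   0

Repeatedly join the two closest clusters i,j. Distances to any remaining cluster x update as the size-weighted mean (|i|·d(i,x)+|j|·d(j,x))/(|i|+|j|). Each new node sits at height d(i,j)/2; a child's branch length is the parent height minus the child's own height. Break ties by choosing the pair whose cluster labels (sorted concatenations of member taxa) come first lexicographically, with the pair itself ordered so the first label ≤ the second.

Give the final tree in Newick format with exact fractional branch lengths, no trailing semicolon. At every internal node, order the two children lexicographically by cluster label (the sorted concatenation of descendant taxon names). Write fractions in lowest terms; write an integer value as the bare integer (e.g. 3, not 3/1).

(((D:1/2,S:1/2):19/4,R:21/4):11/3,(J:2,M:2):83/12)

step 1: merge (D,S) at d=1; branch lengths D→1/2, S→1/2; new cluster DS
  updated: d(DS,J)=31/2, d(DS,M)=21, d(DS,R)=21/2
step 2: merge (J,M) at d=4; branch lengths J→2, M→2; new cluster JM
  updated: d(DS,JM)=73/4, d(JM,R)=17
step 3: merge (DS,R) at d=21/2; branch lengths DS→19/4, R→21/4; new cluster DRS
  updated: d(DRS,JM)=107/6
step 4: merge (DRS,JM) at d=107/6; branch lengths DRS→11/3, JM→83/12; new cluster DJMRS
final tree: (((D:1/2,S:1/2):19/4,R:21/4):11/3,(J:2,M:2):83/12)
total length: 307/12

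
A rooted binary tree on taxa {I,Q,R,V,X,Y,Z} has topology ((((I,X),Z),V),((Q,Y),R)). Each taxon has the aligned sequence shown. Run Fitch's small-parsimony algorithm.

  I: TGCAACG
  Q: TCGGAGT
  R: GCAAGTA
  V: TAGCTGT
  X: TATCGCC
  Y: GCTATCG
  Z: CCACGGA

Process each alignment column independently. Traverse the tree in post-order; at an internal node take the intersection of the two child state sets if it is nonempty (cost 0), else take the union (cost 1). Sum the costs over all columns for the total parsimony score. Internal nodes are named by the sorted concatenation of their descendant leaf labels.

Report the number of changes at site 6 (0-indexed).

5

[col 0] IX: children I:{T}, X:{T} ∩→ {T}; cost 0
[col 0] IXZ: children IX:{T}, Z:{C} ∪→ {C,T}; cost 1
[col 0] IVXZ: children IXZ:{C,T}, V:{T} ∩→ {T}; cost 0
[col 0] QY: children Q:{T}, Y:{G} ∪→ {G,T}; cost 1
[col 0] QRY: children QY:{G,T}, R:{G} ∩→ {G}; cost 0
[col 0] IQRVXYZ: children IVXZ:{T}, QRY:{G} ∪→ {G,T}; cost 1
[col 1] IX: children I:{G}, X:{A} ∪→ {A,G}; cost 1
[col 1] IXZ: children IX:{A,G}, Z:{C} ∪→ {A,C,G}; cost 1
[col 1] IVXZ: children IXZ:{A,C,G}, V:{A} ∩→ {A}; cost 0
[col 1] QY: children Q:{C}, Y:{C} ∩→ {C}; cost 0
[col 1] QRY: children QY:{C}, R:{C} ∩→ {C}; cost 0
[col 1] IQRVXYZ: children IVXZ:{A}, QRY:{C} ∪→ {A,C}; cost 1
[col 2] IX: children I:{C}, X:{T} ∪→ {C,T}; cost 1
[col 2] IXZ: children IX:{C,T}, Z:{A} ∪→ {A,C,T}; cost 1
[col 2] IVXZ: children IXZ:{A,C,T}, V:{G} ∪→ {A,C,G,T}; cost 1
[col 2] QY: children Q:{G}, Y:{T} ∪→ {G,T}; cost 1
[col 2] QRY: children QY:{G,T}, R:{A} ∪→ {A,G,T}; cost 1
[col 2] IQRVXYZ: children IVXZ:{A,C,G,T}, QRY:{A,G,T} ∩→ {A,G,T}; cost 0
[col 3] IX: children I:{A}, X:{C} ∪→ {A,C}; cost 1
[col 3] IXZ: children IX:{A,C}, Z:{C} ∩→ {C}; cost 0
[col 3] IVXZ: children IXZ:{C}, V:{C} ∩→ {C}; cost 0
[col 3] QY: children Q:{G}, Y:{A} ∪→ {A,G}; cost 1
[col 3] QRY: children QY:{A,G}, R:{A} ∩→ {A}; cost 0
[col 3] IQRVXYZ: children IVXZ:{C}, QRY:{A} ∪→ {A,C}; cost 1
[col 4] IX: children I:{A}, X:{G} ∪→ {A,G}; cost 1
[col 4] IXZ: children IX:{A,G}, Z:{G} ∩→ {G}; cost 0
[col 4] IVXZ: children IXZ:{G}, V:{T} ∪→ {G,T}; cost 1
[col 4] QY: children Q:{A}, Y:{T} ∪→ {A,T}; cost 1
[col 4] QRY: children QY:{A,T}, R:{G} ∪→ {A,G,T}; cost 1
[col 4] IQRVXYZ: children IVXZ:{G,T}, QRY:{A,G,T} ∩→ {G,T}; cost 0
[col 5] IX: children I:{C}, X:{C} ∩→ {C}; cost 0
[col 5] IXZ: children IX:{C}, Z:{G} ∪→ {C,G}; cost 1
[col 5] IVXZ: children IXZ:{C,G}, V:{G} ∩→ {G}; cost 0
[col 5] QY: children Q:{G}, Y:{C} ∪→ {C,G}; cost 1
[col 5] QRY: children QY:{C,G}, R:{T} ∪→ {C,G,T}; cost 1
[col 5] IQRVXYZ: children IVXZ:{G}, QRY:{C,G,T} ∩→ {G}; cost 0
[col 6] IX: children I:{G}, X:{C} ∪→ {C,G}; cost 1
[col 6] IXZ: children IX:{C,G}, Z:{A} ∪→ {A,C,G}; cost 1
[col 6] IVXZ: children IXZ:{A,C,G}, V:{T} ∪→ {A,C,G,T}; cost 1
[col 6] QY: children Q:{T}, Y:{G} ∪→ {G,T}; cost 1
[col 6] QRY: children QY:{G,T}, R:{A} ∪→ {A,G,T}; cost 1
[col 6] IQRVXYZ: children IVXZ:{A,C,G,T}, QRY:{A,G,T} ∩→ {A,G,T}; cost 0
per-site changes: [3, 3, 5, 3, 4, 3, 5]; total = 26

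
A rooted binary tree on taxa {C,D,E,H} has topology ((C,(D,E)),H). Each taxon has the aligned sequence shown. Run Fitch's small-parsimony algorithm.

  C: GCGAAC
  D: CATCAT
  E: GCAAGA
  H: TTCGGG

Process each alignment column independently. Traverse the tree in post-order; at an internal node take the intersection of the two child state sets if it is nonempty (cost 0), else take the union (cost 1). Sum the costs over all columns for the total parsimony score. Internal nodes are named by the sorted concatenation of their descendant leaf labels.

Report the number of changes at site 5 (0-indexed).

[col 0] DE: children D:{C}, E:{G} ∪→ {C,G}; cost 1
[col 0] CDE: children C:{G}, DE:{C,G} ∩→ {G}; cost 0
[col 0] CDEH: children CDE:{G}, H:{T} ∪→ {G,T}; cost 1
[col 1] DE: children D:{A}, E:{C} ∪→ {A,C}; cost 1
[col 1] CDE: children C:{C}, DE:{A,C} ∩→ {C}; cost 0
[col 1] CDEH: children CDE:{C}, H:{T} ∪→ {C,T}; cost 1
[col 2] DE: children D:{T}, E:{A} ∪→ {A,T}; cost 1
[col 2] CDE: children C:{G}, DE:{A,T} ∪→ {A,G,T}; cost 1
[col 2] CDEH: children CDE:{A,G,T}, H:{C} ∪→ {A,C,G,T}; cost 1
[col 3] DE: children D:{C}, E:{A} ∪→ {A,C}; cost 1
[col 3] CDE: children C:{A}, DE:{A,C} ∩→ {A}; cost 0
[col 3] CDEH: children CDE:{A}, H:{G} ∪→ {A,G}; cost 1
[col 4] DE: children D:{A}, E:{G} ∪→ {A,G}; cost 1
[col 4] CDE: children C:{A}, DE:{A,G} ∩→ {A}; cost 0
[col 4] CDEH: children CDE:{A}, H:{G} ∪→ {A,G}; cost 1
[col 5] DE: children D:{T}, E:{A} ∪→ {A,T}; cost 1
[col 5] CDE: children C:{C}, DE:{A,T} ∪→ {A,C,T}; cost 1
[col 5] CDEH: children CDE:{A,C,T}, H:{G} ∪→ {A,C,G,T}; cost 1
per-site changes: [2, 2, 3, 2, 2, 3]; total = 14

3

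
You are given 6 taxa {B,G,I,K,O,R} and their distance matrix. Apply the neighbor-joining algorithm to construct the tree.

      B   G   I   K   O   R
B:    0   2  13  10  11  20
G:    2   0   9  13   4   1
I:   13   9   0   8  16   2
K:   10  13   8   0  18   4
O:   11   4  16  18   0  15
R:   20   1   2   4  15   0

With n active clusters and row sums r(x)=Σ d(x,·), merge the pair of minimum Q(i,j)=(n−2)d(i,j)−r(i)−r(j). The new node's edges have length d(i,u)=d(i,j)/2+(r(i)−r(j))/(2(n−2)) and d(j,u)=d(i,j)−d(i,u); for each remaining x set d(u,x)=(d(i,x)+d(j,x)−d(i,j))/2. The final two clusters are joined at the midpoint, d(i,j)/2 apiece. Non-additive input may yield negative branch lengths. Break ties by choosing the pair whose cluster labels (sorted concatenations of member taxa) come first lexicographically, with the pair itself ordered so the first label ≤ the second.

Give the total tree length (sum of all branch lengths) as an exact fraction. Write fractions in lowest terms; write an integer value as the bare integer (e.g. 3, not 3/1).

1. join I+R (d=2, Q=-82) ⇒ IR; edges |I|=7/4, |R|=1/4
  updated: d(B,IR)=31/2, d(G,IR)=4, d(IR,K)=5, d(IR,O)=29/2
2. join IR+K (d=5, Q=-70) ⇒ IKR; edges |IR|=4/3, |K|=11/3
  updated: d(B,IKR)=41/4, d(G,IKR)=6, d(IKR,O)=55/4
3. join B+IKR (d=41/4, Q=-131/4) ⇒ BIKR; edges |B|=55/16, |IKR|=109/16
  updated: d(BIKR,G)=-9/8, d(BIKR,O)=29/4
4. join BIKR+G (d=-9/8, Q=-81/8) ⇒ BGIKR; edges |BIKR|=17/16, |G|=-35/16
  updated: d(BGIKR,O)=99/16
5. join BGIKR+O (d=99/16) ⇒ BGIKOR; edges |BGIKR|=99/32, |O|=99/32
final tree: (((B:55/16,((I:7/4,R:1/4):4/3,K:11/3):109/16):17/16,G:-35/16):99/32,O:99/32)
total length: 357/16

357/16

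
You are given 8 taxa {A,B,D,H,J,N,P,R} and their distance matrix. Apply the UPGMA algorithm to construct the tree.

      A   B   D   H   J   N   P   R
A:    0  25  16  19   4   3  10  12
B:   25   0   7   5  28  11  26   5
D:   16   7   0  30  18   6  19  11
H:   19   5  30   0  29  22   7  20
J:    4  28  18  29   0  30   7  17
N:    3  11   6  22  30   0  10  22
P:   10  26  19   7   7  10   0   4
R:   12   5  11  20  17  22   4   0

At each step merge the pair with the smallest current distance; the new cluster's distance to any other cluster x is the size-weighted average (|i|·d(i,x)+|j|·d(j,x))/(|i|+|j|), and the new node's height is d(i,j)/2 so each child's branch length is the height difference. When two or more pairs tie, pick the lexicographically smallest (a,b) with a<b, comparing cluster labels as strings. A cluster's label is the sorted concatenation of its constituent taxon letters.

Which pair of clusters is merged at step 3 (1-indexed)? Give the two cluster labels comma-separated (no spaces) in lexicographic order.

step 1: merge (A,N) at d=3; branch lengths A→3/2, N→3/2; new cluster AN
  updated: d(AN,B)=18, d(AN,D)=11, d(AN,H)=41/2, d(AN,J)=17, d(AN,P)=10, d(AN,R)=17
step 2: merge (P,R) at d=4; branch lengths P→2, R→2; new cluster PR
  updated: d(AN,PR)=27/2, d(B,PR)=31/2, d(D,PR)=15, d(H,PR)=27/2, d(J,PR)=12
step 3: merge (B,H) at d=5; branch lengths B→5/2, H→5/2; new cluster BH
  updated: d(AN,BH)=77/4, d(BH,D)=37/2, d(BH,J)=57/2, d(BH,PR)=29/2
step 4: merge (AN,D) at d=11; branch lengths AN→4, D→11/2; new cluster ADN
  updated: d(ADN,BH)=19, d(ADN,J)=52/3, d(ADN,PR)=14
step 5: merge (J,PR) at d=12; branch lengths J→6, PR→4; new cluster JPR
  updated: d(ADN,JPR)=136/9, d(BH,JPR)=115/6
step 6: merge (ADN,JPR) at d=136/9; branch lengths ADN→37/18, JPR→14/9; new cluster ADJNPR
  updated: d(ADJNPR,BH)=229/12
step 7: merge (ADJNPR,BH) at d=229/12; branch lengths ADJNPR→143/72, BH→169/24; new cluster ABDHJNPR
final tree: ((((A:3/2,N:3/2):4,D:11/2):37/18,(J:6,(P:2,R:2):4):14/9):143/72,(B:5/2,H:5/2):169/24)
total length: 1589/36

B,H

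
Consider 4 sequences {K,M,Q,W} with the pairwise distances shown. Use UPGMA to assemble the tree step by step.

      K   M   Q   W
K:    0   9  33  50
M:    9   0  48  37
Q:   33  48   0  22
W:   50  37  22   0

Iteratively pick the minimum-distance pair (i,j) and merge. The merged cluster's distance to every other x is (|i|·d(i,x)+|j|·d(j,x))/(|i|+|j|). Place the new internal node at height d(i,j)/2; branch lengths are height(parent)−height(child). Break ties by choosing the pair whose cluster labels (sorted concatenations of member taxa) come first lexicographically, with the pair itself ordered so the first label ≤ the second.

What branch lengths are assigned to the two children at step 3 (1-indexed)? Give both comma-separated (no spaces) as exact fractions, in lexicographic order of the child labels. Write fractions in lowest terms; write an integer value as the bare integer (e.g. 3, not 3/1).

33/2,10

step 1: merge (K,M) at d=9; branch lengths K→9/2, M→9/2; new cluster KM
  updated: d(KM,Q)=81/2, d(KM,W)=87/2
step 2: merge (Q,W) at d=22; branch lengths Q→11, W→11; new cluster QW
  updated: d(KM,QW)=42
step 3: merge (KM,QW) at d=42; branch lengths KM→33/2, QW→10; new cluster KMQW
final tree: ((K:9/2,M:9/2):33/2,(Q:11,W:11):10)
total length: 115/2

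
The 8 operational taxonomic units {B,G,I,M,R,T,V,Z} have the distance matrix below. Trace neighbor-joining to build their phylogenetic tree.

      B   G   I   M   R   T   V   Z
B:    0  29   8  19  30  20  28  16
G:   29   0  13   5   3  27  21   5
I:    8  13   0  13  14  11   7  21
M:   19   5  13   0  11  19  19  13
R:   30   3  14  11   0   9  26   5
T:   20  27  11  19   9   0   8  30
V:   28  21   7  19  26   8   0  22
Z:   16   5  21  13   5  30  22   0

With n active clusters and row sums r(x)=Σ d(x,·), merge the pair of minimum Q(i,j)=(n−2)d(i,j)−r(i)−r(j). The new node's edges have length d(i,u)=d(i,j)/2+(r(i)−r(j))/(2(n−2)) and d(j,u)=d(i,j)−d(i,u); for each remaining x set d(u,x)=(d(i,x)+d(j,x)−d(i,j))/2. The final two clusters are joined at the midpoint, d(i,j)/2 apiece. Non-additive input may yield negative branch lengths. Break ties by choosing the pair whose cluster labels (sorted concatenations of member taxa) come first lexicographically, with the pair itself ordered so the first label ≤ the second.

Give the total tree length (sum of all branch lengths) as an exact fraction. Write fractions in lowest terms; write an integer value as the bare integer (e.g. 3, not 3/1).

357/8

iteration 1: select T,V (d=8, Q=-207); attach at lengths (41/12, 55/12); label the merged cluster TV
  updated: d(B,TV)=20, d(G,TV)=20, d(I,TV)=5, d(M,TV)=15, d(R,TV)=27/2, d(TV,Z)=22
iteration 2: select B,I (d=8, Q=-156); attach at lengths (44/5, -4/5); label the merged cluster BI
  updated: d(BI,G)=17, d(BI,M)=12, d(BI,R)=18, d(BI,TV)=17/2, d(BI,Z)=29/2
iteration 3: select BI,TV (d=17/2, Q=-115); attach at lengths (25/8, 43/8); label the merged cluster BITV
  updated: d(BITV,G)=57/4, d(BITV,M)=37/4, d(BITV,R)=23/2, d(BITV,Z)=14
iteration 4: select BITV,M (d=37/4, Q=-119/2); attach at lengths (77/12, 17/6); label the merged cluster BIMTV
  updated: d(BIMTV,G)=5, d(BIMTV,R)=53/8, d(BIMTV,Z)=71/8
iteration 5: select BIMTV,G (d=5, Q=-47/2); attach at lengths (35/8, 5/8); label the merged cluster BGIMTV
  updated: d(BGIMTV,R)=37/16, d(BGIMTV,Z)=71/16
iteration 6: select BGIMTV,R (d=37/16, Q=-47/4); attach at lengths (7/8, 23/16); label the merged cluster BGIMRTV
  updated: d(BGIMRTV,Z)=57/16
iteration 7: select BGIMRTV,Z (d=57/16); attach at lengths (57/32, 57/32); label the merged cluster BGIMRTVZ
final tree: ((((((B:44/5,I:-4/5):25/8,(T:41/12,V:55/12):43/8):77/12,M:17/6):35/8,G:5/8):7/8,R:23/16):57/32,Z:57/32)
total length: 357/8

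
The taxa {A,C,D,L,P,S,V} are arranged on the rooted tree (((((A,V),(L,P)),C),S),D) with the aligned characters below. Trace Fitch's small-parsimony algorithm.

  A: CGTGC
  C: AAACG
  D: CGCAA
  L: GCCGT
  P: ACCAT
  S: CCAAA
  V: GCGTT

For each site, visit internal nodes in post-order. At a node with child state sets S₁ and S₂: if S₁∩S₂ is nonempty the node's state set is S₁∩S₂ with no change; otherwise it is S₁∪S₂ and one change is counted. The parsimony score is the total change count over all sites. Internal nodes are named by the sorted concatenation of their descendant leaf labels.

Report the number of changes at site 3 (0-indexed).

4

AV@0: {C} ∪ {G} = {C,G} (union, +1)
LP@0: {G} ∪ {A} = {A,G} (union, +1)
ALPV@0: {C,G} ∩ {A,G} = {G} (intersection, +0)
ACLPV@0: {G} ∪ {A} = {A,G} (union, +1)
ACLPSV@0: {A,G} ∪ {C} = {A,C,G} (union, +1)
ACDLPSV@0: {A,C,G} ∩ {C} = {C} (intersection, +0)
AV@1: {G} ∪ {C} = {C,G} (union, +1)
LP@1: {C} ∩ {C} = {C} (intersection, +0)
ALPV@1: {C,G} ∩ {C} = {C} (intersection, +0)
ACLPV@1: {C} ∪ {A} = {A,C} (union, +1)
ACLPSV@1: {A,C} ∩ {C} = {C} (intersection, +0)
ACDLPSV@1: {C} ∪ {G} = {C,G} (union, +1)
AV@2: {T} ∪ {G} = {G,T} (union, +1)
LP@2: {C} ∩ {C} = {C} (intersection, +0)
ALPV@2: {G,T} ∪ {C} = {C,G,T} (union, +1)
ACLPV@2: {C,G,T} ∪ {A} = {A,C,G,T} (union, +1)
ACLPSV@2: {A,C,G,T} ∩ {A} = {A} (intersection, +0)
ACDLPSV@2: {A} ∪ {C} = {A,C} (union, +1)
AV@3: {G} ∪ {T} = {G,T} (union, +1)
LP@3: {G} ∪ {A} = {A,G} (union, +1)
ALPV@3: {G,T} ∩ {A,G} = {G} (intersection, +0)
ACLPV@3: {G} ∪ {C} = {C,G} (union, +1)
ACLPSV@3: {C,G} ∪ {A} = {A,C,G} (union, +1)
ACDLPSV@3: {A,C,G} ∩ {A} = {A} (intersection, +0)
AV@4: {C} ∪ {T} = {C,T} (union, +1)
LP@4: {T} ∩ {T} = {T} (intersection, +0)
ALPV@4: {C,T} ∩ {T} = {T} (intersection, +0)
ACLPV@4: {T} ∪ {G} = {G,T} (union, +1)
ACLPSV@4: {G,T} ∪ {A} = {A,G,T} (union, +1)
ACDLPSV@4: {A,G,T} ∩ {A} = {A} (intersection, +0)
per-site changes: [4, 3, 4, 4, 3]; total = 18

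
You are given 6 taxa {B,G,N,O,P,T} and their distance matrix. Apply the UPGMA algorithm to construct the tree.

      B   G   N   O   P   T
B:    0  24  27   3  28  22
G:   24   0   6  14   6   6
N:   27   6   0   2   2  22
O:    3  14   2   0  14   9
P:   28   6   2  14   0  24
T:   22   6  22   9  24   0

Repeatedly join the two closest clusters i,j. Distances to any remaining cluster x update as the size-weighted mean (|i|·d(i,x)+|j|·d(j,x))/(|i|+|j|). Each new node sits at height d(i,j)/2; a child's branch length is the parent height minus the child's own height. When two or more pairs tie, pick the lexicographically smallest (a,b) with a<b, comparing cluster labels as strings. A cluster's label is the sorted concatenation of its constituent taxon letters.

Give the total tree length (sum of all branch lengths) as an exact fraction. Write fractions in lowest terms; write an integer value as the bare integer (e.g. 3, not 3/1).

1477/40

iteration 1: select N,O (d=2); attach at lengths (1, 1); label the merged cluster NO
  updated: d(B,NO)=15, d(G,NO)=10, d(NO,P)=8, d(NO,T)=31/2
iteration 2: select G,P (d=6); attach at lengths (3, 3); label the merged cluster GP
  updated: d(B,GP)=26, d(GP,NO)=9, d(GP,T)=15
iteration 3: select GP,NO (d=9); attach at lengths (3/2, 7/2); label the merged cluster GNOP
  updated: d(B,GNOP)=41/2, d(GNOP,T)=61/4
iteration 4: select GNOP,T (d=61/4); attach at lengths (25/8, 61/8); label the merged cluster GNOPT
  updated: d(B,GNOPT)=104/5
iteration 5: select B,GNOPT (d=104/5); attach at lengths (52/5, 111/40); label the merged cluster BGNOPT
final tree: (B:52/5,(((G:3,P:3):3/2,(N:1,O:1):7/2):25/8,T:61/8):111/40)
total length: 1477/40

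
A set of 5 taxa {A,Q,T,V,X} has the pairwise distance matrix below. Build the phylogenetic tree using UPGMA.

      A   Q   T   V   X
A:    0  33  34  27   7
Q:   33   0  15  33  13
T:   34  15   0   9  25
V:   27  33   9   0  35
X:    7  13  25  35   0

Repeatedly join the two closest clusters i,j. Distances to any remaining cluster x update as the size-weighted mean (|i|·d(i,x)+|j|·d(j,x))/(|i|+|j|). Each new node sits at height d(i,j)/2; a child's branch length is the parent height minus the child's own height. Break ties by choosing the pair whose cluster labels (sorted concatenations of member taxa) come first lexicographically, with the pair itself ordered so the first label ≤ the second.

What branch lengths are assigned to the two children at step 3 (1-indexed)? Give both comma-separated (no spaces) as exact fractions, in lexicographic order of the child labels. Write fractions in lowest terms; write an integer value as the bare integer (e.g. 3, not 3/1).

8,23/2

1. join A+X (d=7) ⇒ AX; edges |A|=7/2, |X|=7/2
  updated: d(AX,Q)=23, d(AX,T)=59/2, d(AX,V)=31
2. join T+V (d=9) ⇒ TV; edges |T|=9/2, |V|=9/2
  updated: d(AX,TV)=121/4, d(Q,TV)=24
3. join AX+Q (d=23) ⇒ AQX; edges |AX|=8, |Q|=23/2
  updated: d(AQX,TV)=169/6
4. join AQX+TV (d=169/6) ⇒ AQTVX; edges |AQX|=31/12, |TV|=115/12
final tree: (((A:7/2,X:7/2):8,Q:23/2):31/12,(T:9/2,V:9/2):115/12)
total length: 143/3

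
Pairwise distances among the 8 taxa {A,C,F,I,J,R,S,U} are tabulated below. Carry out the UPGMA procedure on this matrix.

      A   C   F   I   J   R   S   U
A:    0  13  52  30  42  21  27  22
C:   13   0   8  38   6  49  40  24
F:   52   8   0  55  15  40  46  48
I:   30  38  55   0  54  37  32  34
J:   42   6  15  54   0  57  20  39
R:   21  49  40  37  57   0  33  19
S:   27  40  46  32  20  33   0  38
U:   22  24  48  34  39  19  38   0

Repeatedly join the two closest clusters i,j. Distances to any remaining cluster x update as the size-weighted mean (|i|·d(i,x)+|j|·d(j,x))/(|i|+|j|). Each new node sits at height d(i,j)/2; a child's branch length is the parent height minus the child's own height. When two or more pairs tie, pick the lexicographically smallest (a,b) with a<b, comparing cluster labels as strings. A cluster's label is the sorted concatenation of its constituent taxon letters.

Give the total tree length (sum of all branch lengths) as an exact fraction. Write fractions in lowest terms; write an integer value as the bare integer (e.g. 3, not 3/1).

step 1: merge (C,J) at d=6; branch lengths C→3, J→3; new cluster CJ
  updated: d(A,CJ)=55/2, d(CJ,F)=23/2, d(CJ,I)=46, d(CJ,R)=53, d(CJ,S)=30, d(CJ,U)=63/2
step 2: merge (CJ,F) at d=23/2; branch lengths CJ→11/4, F→23/4; new cluster CFJ
  updated: d(A,CFJ)=107/3, d(CFJ,I)=49, d(CFJ,R)=146/3, d(CFJ,S)=106/3, d(CFJ,U)=37
step 3: merge (R,U) at d=19; branch lengths R→19/2, U→19/2; new cluster RU
  updated: d(A,RU)=43/2, d(CFJ,RU)=257/6, d(I,RU)=71/2, d(RU,S)=71/2
step 4: merge (A,RU) at d=43/2; branch lengths A→43/4, RU→5/4; new cluster ARU
  updated: d(ARU,CFJ)=364/9, d(ARU,I)=101/3, d(ARU,S)=98/3
step 5: merge (I,S) at d=32; branch lengths I→16, S→16; new cluster IS
  updated: d(ARU,IS)=199/6, d(CFJ,IS)=253/6
step 6: merge (ARU,IS) at d=199/6; branch lengths ARU→35/6, IS→7/12; new cluster AIRSU
  updated: d(AIRSU,CFJ)=617/15
step 7: merge (AIRSU,CFJ) at d=617/15; branch lengths AIRSU→239/60, CFJ→889/60; new cluster ACFIJRSU
final tree: (((A:43/4,(R:19/2,U:19/2):5/4):35/6,(I:16,S:16):7/12):239/60,((C:3,J:3):11/4,F:23/4):889/60)
total length: 6163/60

6163/60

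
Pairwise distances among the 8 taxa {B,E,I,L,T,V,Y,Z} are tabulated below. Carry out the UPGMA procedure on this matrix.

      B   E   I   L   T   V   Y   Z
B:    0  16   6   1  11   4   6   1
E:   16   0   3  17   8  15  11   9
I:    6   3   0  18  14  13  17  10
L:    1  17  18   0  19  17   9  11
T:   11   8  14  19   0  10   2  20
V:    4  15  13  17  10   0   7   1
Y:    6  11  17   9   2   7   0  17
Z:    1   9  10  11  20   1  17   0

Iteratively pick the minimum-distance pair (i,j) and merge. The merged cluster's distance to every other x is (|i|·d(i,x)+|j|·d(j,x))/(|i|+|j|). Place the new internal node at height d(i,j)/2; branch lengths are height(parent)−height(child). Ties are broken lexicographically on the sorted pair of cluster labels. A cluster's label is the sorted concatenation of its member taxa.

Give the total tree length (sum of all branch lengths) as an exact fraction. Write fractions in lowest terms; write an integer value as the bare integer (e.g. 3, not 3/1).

1279/48

iteration 1: select B,L (d=1); attach at lengths (1/2, 1/2); label the merged cluster BL
  updated: d(BL,E)=33/2, d(BL,I)=12, d(BL,T)=15, d(BL,V)=21/2, d(BL,Y)=15/2, d(BL,Z)=6
iteration 2: select V,Z (d=1); attach at lengths (1/2, 1/2); label the merged cluster VZ
  updated: d(BL,VZ)=33/4, d(E,VZ)=12, d(I,VZ)=23/2, d(T,VZ)=15, d(VZ,Y)=12
iteration 3: select T,Y (d=2); attach at lengths (1, 1); label the merged cluster TY
  updated: d(BL,TY)=45/4, d(E,TY)=19/2, d(I,TY)=31/2, d(TY,VZ)=27/2
iteration 4: select E,I (d=3); attach at lengths (3/2, 3/2); label the merged cluster EI
  updated: d(BL,EI)=57/4, d(EI,TY)=25/2, d(EI,VZ)=47/4
iteration 5: select BL,VZ (d=33/4); attach at lengths (29/8, 29/8); label the merged cluster BLVZ
  updated: d(BLVZ,EI)=13, d(BLVZ,TY)=99/8
iteration 6: select BLVZ,TY (d=99/8); attach at lengths (33/16, 83/16); label the merged cluster BLTVYZ
  updated: d(BLTVYZ,EI)=77/6
iteration 7: select BLTVYZ,EI (d=77/6); attach at lengths (11/48, 59/12); label the merged cluster BEILTVYZ
final tree: ((((B:1/2,L:1/2):29/8,(V:1/2,Z:1/2):29/8):33/16,(T:1,Y:1):83/16):11/48,(E:3/2,I:3/2):59/12)
total length: 1279/48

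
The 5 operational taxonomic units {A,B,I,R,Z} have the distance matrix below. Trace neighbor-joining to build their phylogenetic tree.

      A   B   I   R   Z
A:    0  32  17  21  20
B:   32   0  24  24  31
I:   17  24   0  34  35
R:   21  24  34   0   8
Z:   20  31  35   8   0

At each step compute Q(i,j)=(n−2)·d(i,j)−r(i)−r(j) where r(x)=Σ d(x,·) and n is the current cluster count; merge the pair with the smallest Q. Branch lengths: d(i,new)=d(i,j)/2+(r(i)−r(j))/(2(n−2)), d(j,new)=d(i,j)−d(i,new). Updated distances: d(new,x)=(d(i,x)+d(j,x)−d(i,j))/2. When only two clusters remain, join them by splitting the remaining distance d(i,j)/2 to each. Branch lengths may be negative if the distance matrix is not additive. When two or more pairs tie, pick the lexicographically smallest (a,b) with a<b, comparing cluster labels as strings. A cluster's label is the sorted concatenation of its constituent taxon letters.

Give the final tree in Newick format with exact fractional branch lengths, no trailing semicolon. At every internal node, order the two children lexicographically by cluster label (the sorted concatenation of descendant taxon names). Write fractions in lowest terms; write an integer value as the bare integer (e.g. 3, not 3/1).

(((A:7,I:10):11/2,B:14):19/4,(R:17/6,Z:31/6):19/4)

iteration 1: select R,Z (d=8, Q=-157); attach at lengths (17/6, 31/6); label the merged cluster RZ
  updated: d(A,RZ)=33/2, d(B,RZ)=47/2, d(I,RZ)=61/2
iteration 2: select A,I (d=17, Q=-103); attach at lengths (7, 10); label the merged cluster AI
  updated: d(AI,B)=39/2, d(AI,RZ)=15
iteration 3: select AI,B (d=39/2, Q=-58); attach at lengths (11/2, 14); label the merged cluster ABI
  updated: d(ABI,RZ)=19/2
iteration 4: select ABI,RZ (d=19/2); attach at lengths (19/4, 19/4); label the merged cluster ABIRZ
final tree: (((A:7,I:10):11/2,B:14):19/4,(R:17/6,Z:31/6):19/4)
total length: 54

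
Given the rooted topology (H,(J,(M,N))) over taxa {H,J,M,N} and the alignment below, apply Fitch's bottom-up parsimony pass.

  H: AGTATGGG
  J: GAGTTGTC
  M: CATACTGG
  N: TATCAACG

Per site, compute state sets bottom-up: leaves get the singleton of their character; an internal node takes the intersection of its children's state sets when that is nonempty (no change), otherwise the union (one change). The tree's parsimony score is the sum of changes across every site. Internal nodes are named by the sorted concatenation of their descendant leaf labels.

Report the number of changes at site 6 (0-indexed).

[col 0] MN: children M:{C}, N:{T} ∪→ {C,T}; cost 1
[col 0] JMN: children J:{G}, MN:{C,T} ∪→ {C,G,T}; cost 1
[col 0] HJMN: children H:{A}, JMN:{C,G,T} ∪→ {A,C,G,T}; cost 1
[col 1] MN: children M:{A}, N:{A} ∩→ {A}; cost 0
[col 1] JMN: children J:{A}, MN:{A} ∩→ {A}; cost 0
[col 1] HJMN: children H:{G}, JMN:{A} ∪→ {A,G}; cost 1
[col 2] MN: children M:{T}, N:{T} ∩→ {T}; cost 0
[col 2] JMN: children J:{G}, MN:{T} ∪→ {G,T}; cost 1
[col 2] HJMN: children H:{T}, JMN:{G,T} ∩→ {T}; cost 0
[col 3] MN: children M:{A}, N:{C} ∪→ {A,C}; cost 1
[col 3] JMN: children J:{T}, MN:{A,C} ∪→ {A,C,T}; cost 1
[col 3] HJMN: children H:{A}, JMN:{A,C,T} ∩→ {A}; cost 0
[col 4] MN: children M:{C}, N:{A} ∪→ {A,C}; cost 1
[col 4] JMN: children J:{T}, MN:{A,C} ∪→ {A,C,T}; cost 1
[col 4] HJMN: children H:{T}, JMN:{A,C,T} ∩→ {T}; cost 0
[col 5] MN: children M:{T}, N:{A} ∪→ {A,T}; cost 1
[col 5] JMN: children J:{G}, MN:{A,T} ∪→ {A,G,T}; cost 1
[col 5] HJMN: children H:{G}, JMN:{A,G,T} ∩→ {G}; cost 0
[col 6] MN: children M:{G}, N:{C} ∪→ {C,G}; cost 1
[col 6] JMN: children J:{T}, MN:{C,G} ∪→ {C,G,T}; cost 1
[col 6] HJMN: children H:{G}, JMN:{C,G,T} ∩→ {G}; cost 0
[col 7] MN: children M:{G}, N:{G} ∩→ {G}; cost 0
[col 7] JMN: children J:{C}, MN:{G} ∪→ {C,G}; cost 1
[col 7] HJMN: children H:{G}, JMN:{C,G} ∩→ {G}; cost 0
per-site changes: [3, 1, 1, 2, 2, 2, 2, 1]; total = 14

2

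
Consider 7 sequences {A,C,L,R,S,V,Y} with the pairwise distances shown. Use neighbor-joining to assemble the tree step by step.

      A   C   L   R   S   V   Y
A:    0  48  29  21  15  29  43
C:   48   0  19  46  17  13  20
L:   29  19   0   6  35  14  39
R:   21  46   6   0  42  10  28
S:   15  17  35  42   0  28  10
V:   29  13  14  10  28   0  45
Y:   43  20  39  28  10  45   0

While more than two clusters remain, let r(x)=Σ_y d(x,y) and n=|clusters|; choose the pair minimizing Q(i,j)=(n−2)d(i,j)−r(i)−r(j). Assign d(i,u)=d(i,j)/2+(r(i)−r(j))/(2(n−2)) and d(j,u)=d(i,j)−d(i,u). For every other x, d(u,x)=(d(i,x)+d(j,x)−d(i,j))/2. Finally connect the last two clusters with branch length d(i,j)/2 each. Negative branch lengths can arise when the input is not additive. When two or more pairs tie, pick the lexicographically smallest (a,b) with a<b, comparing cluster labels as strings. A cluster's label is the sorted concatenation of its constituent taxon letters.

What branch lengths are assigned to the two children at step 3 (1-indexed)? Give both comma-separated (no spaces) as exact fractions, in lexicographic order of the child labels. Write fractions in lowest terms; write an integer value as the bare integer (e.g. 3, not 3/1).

iteration 1: select S,Y (d=10, Q=-282); attach at lengths (6/5, 44/5); label the merged cluster SY
  updated: d(A,SY)=24, d(C,SY)=27/2, d(L,SY)=32, d(R,SY)=30, d(SY,V)=63/2
iteration 2: select C,SY (d=27/2, Q=-433/2); attach at lengths (125/16, 91/16); label the merged cluster CSY
  updated: d(A,CSY)=117/4, d(CSY,L)=75/4, d(CSY,R)=125/4, d(CSY,V)=31/2
iteration 3: select L,R (d=6, Q=-118); attach at lengths (35/12, 37/12); label the merged cluster LR
  updated: d(A,LR)=22, d(CSY,LR)=22, d(LR,V)=9
iteration 4: select A,LR (d=22, Q=-357/4); attach at lengths (285/16, 67/16); label the merged cluster ALR
  updated: d(ALR,CSY)=117/8, d(ALR,V)=8
iteration 5: select ALR,CSY (d=117/8, Q=-305/8); attach at lengths (57/16, 177/16); label the merged cluster ACLRSY
  updated: d(ACLRSY,V)=71/16
iteration 6: select ACLRSY,V (d=71/16); attach at lengths (71/32, 71/32); label the merged cluster ACLRSVY
final tree: (((A:285/16,(L:35/12,R:37/12):67/16):57/16,(C:125/16,(S:6/5,Y:44/5):91/16):177/16):71/32,V:71/32)
total length: 1129/16

35/12,37/12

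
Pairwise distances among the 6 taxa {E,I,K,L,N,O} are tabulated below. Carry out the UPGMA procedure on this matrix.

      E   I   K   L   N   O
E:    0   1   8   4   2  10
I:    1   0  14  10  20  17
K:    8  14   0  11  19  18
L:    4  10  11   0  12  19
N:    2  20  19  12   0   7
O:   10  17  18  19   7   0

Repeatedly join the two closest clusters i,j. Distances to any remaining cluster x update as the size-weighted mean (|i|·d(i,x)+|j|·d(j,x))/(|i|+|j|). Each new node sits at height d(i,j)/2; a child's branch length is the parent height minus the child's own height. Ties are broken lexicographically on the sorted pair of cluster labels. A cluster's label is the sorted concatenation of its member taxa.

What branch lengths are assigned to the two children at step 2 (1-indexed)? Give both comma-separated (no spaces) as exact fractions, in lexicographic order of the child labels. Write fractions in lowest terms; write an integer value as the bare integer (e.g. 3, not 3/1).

step 1: merge (E,I) at d=1; branch lengths E→1/2, I→1/2; new cluster EI
  updated: d(EI,K)=11, d(EI,L)=7, d(EI,N)=11, d(EI,O)=27/2
step 2: merge (EI,L) at d=7; branch lengths EI→3, L→7/2; new cluster EIL
  updated: d(EIL,K)=11, d(EIL,N)=34/3, d(EIL,O)=46/3
step 3: merge (N,O) at d=7; branch lengths N→7/2, O→7/2; new cluster NO
  updated: d(EIL,NO)=40/3, d(K,NO)=37/2
step 4: merge (EIL,K) at d=11; branch lengths EIL→2, K→11/2; new cluster EIKL
  updated: d(EIKL,NO)=117/8
step 5: merge (EIKL,NO) at d=117/8; branch lengths EIKL→29/16, NO→61/16; new cluster EIKLNO
final tree: ((((E:1/2,I:1/2):3,L:7/2):2,K:11/2):29/16,(N:7/2,O:7/2):61/16)
total length: 221/8

3,7/2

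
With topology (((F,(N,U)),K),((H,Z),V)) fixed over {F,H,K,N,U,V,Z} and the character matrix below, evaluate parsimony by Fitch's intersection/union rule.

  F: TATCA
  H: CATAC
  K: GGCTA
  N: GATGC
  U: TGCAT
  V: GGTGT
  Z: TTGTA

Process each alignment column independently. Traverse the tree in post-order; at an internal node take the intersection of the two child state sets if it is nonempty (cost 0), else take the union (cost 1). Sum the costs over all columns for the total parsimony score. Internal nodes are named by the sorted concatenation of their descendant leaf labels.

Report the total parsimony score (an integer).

20

NU@0: {G} ∪ {T} = {G,T} (union, +1)
FNU@0: {T} ∩ {G,T} = {T} (intersection, +0)
FKNU@0: {T} ∪ {G} = {G,T} (union, +1)
HZ@0: {C} ∪ {T} = {C,T} (union, +1)
HVZ@0: {C,T} ∪ {G} = {C,G,T} (union, +1)
FHKNUVZ@0: {G,T} ∩ {C,G,T} = {G,T} (intersection, +0)
NU@1: {A} ∪ {G} = {A,G} (union, +1)
FNU@1: {A} ∩ {A,G} = {A} (intersection, +0)
FKNU@1: {A} ∪ {G} = {A,G} (union, +1)
HZ@1: {A} ∪ {T} = {A,T} (union, +1)
HVZ@1: {A,T} ∪ {G} = {A,G,T} (union, +1)
FHKNUVZ@1: {A,G} ∩ {A,G,T} = {A,G} (intersection, +0)
NU@2: {T} ∪ {C} = {C,T} (union, +1)
FNU@2: {T} ∩ {C,T} = {T} (intersection, +0)
FKNU@2: {T} ∪ {C} = {C,T} (union, +1)
HZ@2: {T} ∪ {G} = {G,T} (union, +1)
HVZ@2: {G,T} ∩ {T} = {T} (intersection, +0)
FHKNUVZ@2: {C,T} ∩ {T} = {T} (intersection, +0)
NU@3: {G} ∪ {A} = {A,G} (union, +1)
FNU@3: {C} ∪ {A,G} = {A,C,G} (union, +1)
FKNU@3: {A,C,G} ∪ {T} = {A,C,G,T} (union, +1)
HZ@3: {A} ∪ {T} = {A,T} (union, +1)
HVZ@3: {A,T} ∪ {G} = {A,G,T} (union, +1)
FHKNUVZ@3: {A,C,G,T} ∩ {A,G,T} = {A,G,T} (intersection, +0)
NU@4: {C} ∪ {T} = {C,T} (union, +1)
FNU@4: {A} ∪ {C,T} = {A,C,T} (union, +1)
FKNU@4: {A,C,T} ∩ {A} = {A} (intersection, +0)
HZ@4: {C} ∪ {A} = {A,C} (union, +1)
HVZ@4: {A,C} ∪ {T} = {A,C,T} (union, +1)
FHKNUVZ@4: {A} ∩ {A,C,T} = {A} (intersection, +0)
per-site changes: [4, 4, 3, 5, 4]; total = 20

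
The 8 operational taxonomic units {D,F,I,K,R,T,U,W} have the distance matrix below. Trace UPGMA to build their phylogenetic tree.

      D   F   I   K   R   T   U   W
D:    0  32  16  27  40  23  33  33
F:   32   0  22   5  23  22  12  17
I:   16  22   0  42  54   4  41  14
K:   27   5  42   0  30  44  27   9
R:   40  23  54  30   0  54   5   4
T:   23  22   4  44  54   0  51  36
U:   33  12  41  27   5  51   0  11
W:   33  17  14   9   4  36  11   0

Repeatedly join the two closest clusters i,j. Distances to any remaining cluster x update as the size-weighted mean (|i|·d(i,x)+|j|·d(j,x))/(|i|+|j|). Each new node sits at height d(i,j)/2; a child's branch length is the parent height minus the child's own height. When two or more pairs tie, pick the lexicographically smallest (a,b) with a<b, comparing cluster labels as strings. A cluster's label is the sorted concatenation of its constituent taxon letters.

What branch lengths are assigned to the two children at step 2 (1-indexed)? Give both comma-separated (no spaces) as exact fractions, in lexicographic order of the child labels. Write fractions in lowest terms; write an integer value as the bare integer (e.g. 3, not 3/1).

step 1: merge (I,T) at d=4; branch lengths I→2, T→2; new cluster IT
  updated: d(D,IT)=39/2, d(F,IT)=22, d(IT,K)=43, d(IT,R)=54, d(IT,U)=46, d(IT,W)=25
step 2: merge (R,W) at d=4; branch lengths R→2, W→2; new cluster RW
  updated: d(D,RW)=73/2, d(F,RW)=20, d(IT,RW)=79/2, d(K,RW)=39/2, d(RW,U)=8
step 3: merge (F,K) at d=5; branch lengths F→5/2, K→5/2; new cluster FK
  updated: d(D,FK)=59/2, d(FK,IT)=65/2, d(FK,RW)=79/4, d(FK,U)=39/2
step 4: merge (RW,U) at d=8; branch lengths RW→2, U→4; new cluster RUW
  updated: d(D,RUW)=106/3, d(FK,RUW)=59/3, d(IT,RUW)=125/3
step 5: merge (D,IT) at d=39/2; branch lengths D→39/4, IT→31/4; new cluster DIT
  updated: d(DIT,FK)=63/2, d(DIT,RUW)=356/9
step 6: merge (FK,RUW) at d=59/3; branch lengths FK→22/3, RUW→35/6; new cluster FKRUW
  updated: d(DIT,FKRUW)=109/3
step 7: merge (DIT,FKRUW) at d=109/3; branch lengths DIT→101/12, FKRUW→25/3; new cluster DFIKRTUW
final tree: ((D:39/4,(I:2,T:2):31/4):101/12,((F:5/2,K:5/2):22/3,((R:2,W:2):2,U:4):35/6):25/3)
total length: 797/12

2,2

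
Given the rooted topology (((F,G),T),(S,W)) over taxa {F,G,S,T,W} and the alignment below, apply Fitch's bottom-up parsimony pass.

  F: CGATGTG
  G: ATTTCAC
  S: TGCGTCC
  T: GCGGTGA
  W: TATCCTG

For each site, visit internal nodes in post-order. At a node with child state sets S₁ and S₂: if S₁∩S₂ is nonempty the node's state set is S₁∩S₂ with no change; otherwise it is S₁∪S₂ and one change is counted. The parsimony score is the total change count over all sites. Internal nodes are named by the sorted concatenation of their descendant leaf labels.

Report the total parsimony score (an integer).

site 0, node FG: F={C} ∪ G={A} → {A,C} (+1)
site 0, node FGT: FG={A,C} ∪ T={G} → {A,C,G} (+1)
site 0, node SW: S={T} ∩ W={T} → {T} (+0)
site 0, node FGSTW: FGT={A,C,G} ∪ SW={T} → {A,C,G,T} (+1)
site 1, node FG: F={G} ∪ G={T} → {G,T} (+1)
site 1, node FGT: FG={G,T} ∪ T={C} → {C,G,T} (+1)
site 1, node SW: S={G} ∪ W={A} → {A,G} (+1)
site 1, node FGSTW: FGT={C,G,T} ∩ SW={A,G} → {G} (+0)
site 2, node FG: F={A} ∪ G={T} → {A,T} (+1)
site 2, node FGT: FG={A,T} ∪ T={G} → {A,G,T} (+1)
site 2, node SW: S={C} ∪ W={T} → {C,T} (+1)
site 2, node FGSTW: FGT={A,G,T} ∩ SW={C,T} → {T} (+0)
site 3, node FG: F={T} ∩ G={T} → {T} (+0)
site 3, node FGT: FG={T} ∪ T={G} → {G,T} (+1)
site 3, node SW: S={G} ∪ W={C} → {C,G} (+1)
site 3, node FGSTW: FGT={G,T} ∩ SW={C,G} → {G} (+0)
site 4, node FG: F={G} ∪ G={C} → {C,G} (+1)
site 4, node FGT: FG={C,G} ∪ T={T} → {C,G,T} (+1)
site 4, node SW: S={T} ∪ W={C} → {C,T} (+1)
site 4, node FGSTW: FGT={C,G,T} ∩ SW={C,T} → {C,T} (+0)
site 5, node FG: F={T} ∪ G={A} → {A,T} (+1)
site 5, node FGT: FG={A,T} ∪ T={G} → {A,G,T} (+1)
site 5, node SW: S={C} ∪ W={T} → {C,T} (+1)
site 5, node FGSTW: FGT={A,G,T} ∩ SW={C,T} → {T} (+0)
site 6, node FG: F={G} ∪ G={C} → {C,G} (+1)
site 6, node FGT: FG={C,G} ∪ T={A} → {A,C,G} (+1)
site 6, node SW: S={C} ∪ W={G} → {C,G} (+1)
site 6, node FGSTW: FGT={A,C,G} ∩ SW={C,G} → {C,G} (+0)
per-site changes: [3, 3, 3, 2, 3, 3, 3]; total = 20

20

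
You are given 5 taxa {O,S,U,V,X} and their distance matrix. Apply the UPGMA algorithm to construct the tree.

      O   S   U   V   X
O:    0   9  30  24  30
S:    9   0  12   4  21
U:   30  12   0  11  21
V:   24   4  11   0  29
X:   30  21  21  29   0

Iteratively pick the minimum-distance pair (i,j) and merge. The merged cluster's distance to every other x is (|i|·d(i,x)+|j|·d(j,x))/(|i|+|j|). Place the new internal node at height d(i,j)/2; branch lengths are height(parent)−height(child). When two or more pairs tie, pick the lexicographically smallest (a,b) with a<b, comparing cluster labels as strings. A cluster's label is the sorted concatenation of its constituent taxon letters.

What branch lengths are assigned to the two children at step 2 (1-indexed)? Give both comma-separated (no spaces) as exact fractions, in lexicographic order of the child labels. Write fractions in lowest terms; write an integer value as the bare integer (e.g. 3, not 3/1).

1. join S+V (d=4) ⇒ SV; edges |S|=2, |V|=2
  updated: d(O,SV)=33/2, d(SV,U)=23/2, d(SV,X)=25
2. join SV+U (d=23/2) ⇒ SUV; edges |SV|=15/4, |U|=23/4
  updated: d(O,SUV)=21, d(SUV,X)=71/3
3. join O+SUV (d=21) ⇒ OSUV; edges |O|=21/2, |SUV|=19/4
  updated: d(OSUV,X)=101/4
4. join OSUV+X (d=101/4) ⇒ OSUVX; edges |OSUV|=17/8, |X|=101/8
final tree: ((O:21/2,((S:2,V:2):15/4,U:23/4):19/4):17/8,X:101/8)
total length: 87/2

15/4,23/4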